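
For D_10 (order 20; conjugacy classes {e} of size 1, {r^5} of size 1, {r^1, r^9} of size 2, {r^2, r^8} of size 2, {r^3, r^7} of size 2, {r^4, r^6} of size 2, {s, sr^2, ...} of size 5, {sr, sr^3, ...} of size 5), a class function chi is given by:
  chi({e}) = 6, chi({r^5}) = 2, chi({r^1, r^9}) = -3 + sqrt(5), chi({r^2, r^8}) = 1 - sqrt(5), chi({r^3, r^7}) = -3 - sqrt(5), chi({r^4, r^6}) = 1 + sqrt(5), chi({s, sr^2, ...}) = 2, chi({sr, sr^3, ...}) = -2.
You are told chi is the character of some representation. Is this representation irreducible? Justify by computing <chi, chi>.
Not irreducible (reducible): <chi, chi> = 8 > 1.

Explanation: <chi, chi> = (1/|G|) sum_C |C| * |chi(C)|^2 = (1/20)[1*|6|^2 + 1*|2|^2 + 2*|-3 + sqrt(5)|^2 + 2*|1 - sqrt(5)|^2 + 2*|-3 - sqrt(5)|^2 + 2*|1 + sqrt(5)|^2 + 5*|2|^2 + 5*|-2|^2]
  = (1/20)[(36) + (4) + (28 - 12*sqrt(5)) + (12 - 4*sqrt(5)) + (12*sqrt(5) + 28) + (4*sqrt(5) + 12) + (20) + (20)] = 160/20 = 8.
A character is irreducible iff <chi, chi> = 1, so this representation is reducible.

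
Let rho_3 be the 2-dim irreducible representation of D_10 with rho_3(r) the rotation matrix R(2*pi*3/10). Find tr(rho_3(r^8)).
chi_{rho_3}(r^8) = 2*cos(2*pi*3*8/10) = -sqrt(5)/2 - 1/2

rho_3(r^8) is rotation by angle 2*pi*3*8/10, whose trace is 2*cos(2*pi*3*8/10) = -sqrt(5)/2 - 1/2.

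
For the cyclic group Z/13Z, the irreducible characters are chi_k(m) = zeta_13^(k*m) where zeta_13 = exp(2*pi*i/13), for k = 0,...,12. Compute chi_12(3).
chi_12(3) = zeta_13^36 = exp(-6*I*pi/13)

Explanation: chi_12(3) = zeta_13^(12*3) = zeta_13^36. Since zeta_13^13 = 1, this equals zeta_13^10 = exp(2*pi*i*10/13) = exp(-6*I*pi/13).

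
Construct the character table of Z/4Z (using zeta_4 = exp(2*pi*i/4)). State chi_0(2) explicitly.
Character table of Z/4Z (irreps indexed chi_0,...,chi_3 with chi_k(m) = zeta_4^(k*m), zeta_4 = exp(2*pi*i/4)):
  irrep \ class  {0} (size 1)  {1} (size 1)  {2} (size 1)  {3} (size 1)
  chi_0          1             1             1             1           
  chi_1          1             I             -1            -I          
  chi_2          1             -1            1             -1          
  chi_3          1             -I            -1            I           

Spot check: chi_0(2) = zeta_4^(0*2) = zeta_4^0 = 1.

Explanation: Z/4Z is abelian, so all 4 irreducible complex representations are 1-dimensional. They are given by chi_k(m) = zeta_4^(k*m) for k = 0,...,3. Row orthogonality: sum_m chi_k(m) conj(chi_l(m)) = 4 * [k = l].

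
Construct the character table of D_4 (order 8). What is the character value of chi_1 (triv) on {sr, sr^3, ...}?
Conjugacy classes: {e} of size 1, {r^2} of size 1, {r^1, r^3} of size 2, {s, sr^2, ...} of size 2, {sr, sr^3, ...} of size 2.
Character table:
  irrep \ class              {e} (size 1)  {r^2} (size 1)  {r^1, r^3} (size 2)  {s, sr^2, ...} (size 2)  {sr, sr^3, ...} (size 2)
  chi_1 (triv)               1             1               1                    1                        1                       
  chi_2 (sign: r->1, s->-1)  1             1               1                    -1                       -1                      
  chi_3 (r->-1, s->1)        1             1               -1                   1                        -1                      
  chi_4 (r->-1, s->-1)       1             1               -1                   -1                       1                       
  chi_5 (2d, j=1)            2             -2              0                    0                        0                       

Spot check: chi_1 (triv) on {sr, sr^3, ...} = 1.

Derivation: D_4 has order 2*4 = 8 with 5 conjugacy classes, hence 5 irreducibles. Sum of squared dims 1 + 1 + 1 + 1 + 4 = 8 = |G|. Linear characters come from the abelianisation; the 2-dimensional irreps have character r^k -> 2*cos(2*pi*j*k/4), reflections -> 0.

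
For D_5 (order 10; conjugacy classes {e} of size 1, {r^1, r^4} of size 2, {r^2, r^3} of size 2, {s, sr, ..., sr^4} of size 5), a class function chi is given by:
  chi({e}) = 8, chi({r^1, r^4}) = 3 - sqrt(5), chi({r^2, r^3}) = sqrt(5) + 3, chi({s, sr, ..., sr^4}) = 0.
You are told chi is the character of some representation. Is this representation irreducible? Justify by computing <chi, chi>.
Not irreducible (reducible): <chi, chi> = 12 > 1.

Why: <chi, chi> = (1/|G|) sum_C |C| * |chi(C)|^2 = (1/10)[1*|8|^2 + 2*|3 - sqrt(5)|^2 + 2*|sqrt(5) + 3|^2 + 5*|0|^2]
  = (1/10)[(64) + (28 - 12*sqrt(5)) + (12*sqrt(5) + 28) + (0)] = 120/10 = 12.
A character is irreducible iff <chi, chi> = 1, so this representation is reducible.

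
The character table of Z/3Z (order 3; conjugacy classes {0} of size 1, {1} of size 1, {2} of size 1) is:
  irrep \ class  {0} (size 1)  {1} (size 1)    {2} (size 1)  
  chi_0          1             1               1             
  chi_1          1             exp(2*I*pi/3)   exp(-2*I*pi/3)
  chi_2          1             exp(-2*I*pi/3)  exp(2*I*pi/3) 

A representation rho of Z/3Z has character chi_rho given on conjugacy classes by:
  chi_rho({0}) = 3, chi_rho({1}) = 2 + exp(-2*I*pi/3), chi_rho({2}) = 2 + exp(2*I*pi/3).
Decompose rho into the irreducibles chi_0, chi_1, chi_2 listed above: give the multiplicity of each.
Multiplicities: chi_0: 2, chi_1: 0, chi_2: 1.

Use <chi_rho, chi> = (1/|G|) sum_C |C| * chi_rho(C) * conj(chi(C)) with |G| = 3 for each irreducible chi in the table:
  <chi_rho, chi_0> = (1/3)[1*(3)*conj(1) + 1*(2 + exp(-2*I*pi/3))*conj(1) + 1*(2 + exp(2*I*pi/3))*conj(1)]
      = (1/3)[(3) + (2 + exp(-2*I*pi/3)) + (2 + exp(2*I*pi/3))] = 6/3 = 2
  <chi_rho, chi_1> = (1/3)[1*(3)*conj(1) + 1*(2 + exp(-2*I*pi/3))*conj(exp(2*I*pi/3)) + 1*(2 + exp(2*I*pi/3))*conj(exp(-2*I*pi/3))]
      = (1/3)[(3) + (2*exp(-2*I*pi/3) + exp(2*I*pi/3)) + (exp(-2*I*pi/3) + 2*exp(2*I*pi/3))] = 0/3 = 0
  <chi_rho, chi_2> = (1/3)[1*(3)*conj(1) + 1*(2 + exp(-2*I*pi/3))*conj(exp(-2*I*pi/3)) + 1*(2 + exp(2*I*pi/3))*conj(exp(2*I*pi/3))]
      = (1/3)[(3) + (1 + 2*exp(2*I*pi/3)) + (1 + 2*exp(-2*I*pi/3))] = 3/3 = 1
(Exp terms are combined using exp(i*s)*conj(exp(i*t)) = exp(i*(s-t)), and sums of them are collapsed using the identity that for every m > 1 the m distinct m-th roots of unity sum to 0, e.g. 1 + exp(2*I*pi/3) + exp(-2*I*pi/3) = 0.)
Dimension check: dim(rho) = sum (mult * dim) = 2*1 + 0*1 + 1*1 = 3 = chi_rho(e) = 3.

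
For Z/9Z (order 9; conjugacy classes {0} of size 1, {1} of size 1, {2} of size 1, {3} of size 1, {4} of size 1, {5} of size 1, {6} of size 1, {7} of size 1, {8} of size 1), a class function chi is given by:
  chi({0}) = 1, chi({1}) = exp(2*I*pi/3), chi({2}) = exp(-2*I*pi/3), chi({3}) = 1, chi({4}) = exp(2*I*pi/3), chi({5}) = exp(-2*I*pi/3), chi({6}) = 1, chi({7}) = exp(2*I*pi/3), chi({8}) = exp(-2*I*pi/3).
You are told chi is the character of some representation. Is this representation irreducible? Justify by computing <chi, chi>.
Irreducible: <chi, chi> = 1.

Why: <chi, chi> = (1/|G|) sum_C |C| * |chi(C)|^2 = (1/9)[1*|1|^2 + 1*|exp(2*I*pi/3)|^2 + 1*|exp(-2*I*pi/3)|^2 + 1*|1|^2 + 1*|exp(2*I*pi/3)|^2 + 1*|exp(-2*I*pi/3)|^2 + 1*|1|^2 + 1*|exp(2*I*pi/3)|^2 + 1*|exp(-2*I*pi/3)|^2]
  = (1/9)[(1) + (1) + (1) + (1) + (1) + (1) + (1) + (1) + (1)] = 9/9 = 1.
(Exp terms are combined using exp(i*s)*conj(exp(i*t)) = exp(i*(s-t)), and sums of them are collapsed using the identity that for every m > 1 the m distinct m-th roots of unity sum to 0, e.g. 1 + exp(2*I*pi/3) + exp(-2*I*pi/3) = 0.)
A character is irreducible iff <chi, chi> = 1, so this representation is irreducible.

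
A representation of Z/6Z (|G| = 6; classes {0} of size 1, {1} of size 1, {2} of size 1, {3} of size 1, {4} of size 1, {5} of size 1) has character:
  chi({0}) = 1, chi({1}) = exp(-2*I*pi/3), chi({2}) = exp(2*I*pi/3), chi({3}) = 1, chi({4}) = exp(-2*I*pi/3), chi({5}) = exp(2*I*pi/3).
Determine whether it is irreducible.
Irreducible: <chi, chi> = 1.

Argument: <chi, chi> = (1/|G|) sum_C |C| * |chi(C)|^2 = (1/6)[1*|1|^2 + 1*|exp(-2*I*pi/3)|^2 + 1*|exp(2*I*pi/3)|^2 + 1*|1|^2 + 1*|exp(-2*I*pi/3)|^2 + 1*|exp(2*I*pi/3)|^2]
  = (1/6)[(1) + (1) + (1) + (1) + (1) + (1)] = 6/6 = 1.
(Exp terms are combined using exp(i*s)*conj(exp(i*t)) = exp(i*(s-t)), and sums of them are collapsed using the identity that for every m > 1 the m distinct m-th roots of unity sum to 0, e.g. 1 + exp(2*I*pi/3) + exp(-2*I*pi/3) = 0.)
A character is irreducible iff <chi, chi> = 1, so this representation is irreducible.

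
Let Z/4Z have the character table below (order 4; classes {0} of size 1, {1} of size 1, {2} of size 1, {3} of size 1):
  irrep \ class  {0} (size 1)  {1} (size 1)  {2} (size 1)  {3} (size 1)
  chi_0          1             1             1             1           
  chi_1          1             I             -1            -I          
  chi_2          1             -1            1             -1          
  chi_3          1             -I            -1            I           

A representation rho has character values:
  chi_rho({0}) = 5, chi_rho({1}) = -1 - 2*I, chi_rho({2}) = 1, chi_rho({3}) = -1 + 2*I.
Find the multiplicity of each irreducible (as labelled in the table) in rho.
Multiplicities: chi_0: 1, chi_1: 0, chi_2: 2, chi_3: 2.

Derivation: Use <chi_rho, chi> = (1/|G|) sum_C |C| * chi_rho(C) * conj(chi(C)) with |G| = 4 for each irreducible chi in the table:
  <chi_rho, chi_0> = (1/4)[1*(5)*conj(1) + 1*(-1 - 2*I)*conj(1) + 1*(1)*conj(1) + 1*(-1 + 2*I)*conj(1)]
      = (1/4)[(5) + (-1 - 2*I) + (1) + (-1 + 2*I)] = 4/4 = 1
  <chi_rho, chi_1> = (1/4)[1*(5)*conj(1) + 1*(-1 - 2*I)*conj(I) + 1*(1)*conj(-1) + 1*(-1 + 2*I)*conj(-I)]
      = (1/4)[(5) + (-2 + I) + (-1) + (-2 - I)] = 0/4 = 0
  <chi_rho, chi_2> = (1/4)[1*(5)*conj(1) + 1*(-1 - 2*I)*conj(-1) + 1*(1)*conj(1) + 1*(-1 + 2*I)*conj(-1)]
      = (1/4)[(5) + (1 + 2*I) + (1) + (1 - 2*I)] = 8/4 = 2
  <chi_rho, chi_3> = (1/4)[1*(5)*conj(1) + 1*(-1 - 2*I)*conj(-I) + 1*(1)*conj(-1) + 1*(-1 + 2*I)*conj(I)]
      = (1/4)[(5) + (2 - I) + (-1) + (2 + I)] = 8/4 = 2
(Exp terms are combined using exp(i*s)*conj(exp(i*t)) = exp(i*(s-t)), and sums of them are collapsed using the identity that for every m > 1 the m distinct m-th roots of unity sum to 0, e.g. 1 + exp(2*I*pi/3) + exp(-2*I*pi/3) = 0.)
Dimension check: dim(rho) = sum (mult * dim) = 1*1 + 0*1 + 2*1 + 2*1 = 5 = chi_rho(e) = 5.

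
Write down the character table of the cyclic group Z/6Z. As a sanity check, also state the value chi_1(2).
Character table of Z/6Z (irreps indexed chi_0,...,chi_5 with chi_k(m) = zeta_6^(k*m), zeta_6 = exp(2*pi*i/6)):
  irrep \ class  {0} (size 1)  {1} (size 1)    {2} (size 1)    {3} (size 1)  {4} (size 1)    {5} (size 1)  
  chi_0          1             1               1               1             1               1             
  chi_1          1             exp(I*pi/3)     exp(2*I*pi/3)   -1            exp(-2*I*pi/3)  exp(-I*pi/3)  
  chi_2          1             exp(2*I*pi/3)   exp(-2*I*pi/3)  1             exp(2*I*pi/3)   exp(-2*I*pi/3)
  chi_3          1             -1              1               -1            1               -1            
  chi_4          1             exp(-2*I*pi/3)  exp(2*I*pi/3)   1             exp(-2*I*pi/3)  exp(2*I*pi/3) 
  chi_5          1             exp(-I*pi/3)    exp(-2*I*pi/3)  -1            exp(2*I*pi/3)   exp(I*pi/3)   

Spot check: chi_1(2) = zeta_6^(1*2) = zeta_6^2 = exp(2*I*pi/3).

Details: Z/6Z is abelian, so all 6 irreducible complex representations are 1-dimensional. They are given by chi_k(m) = zeta_6^(k*m) for k = 0,...,5. Row orthogonality: sum_m chi_k(m) conj(chi_l(m)) = 6 * [k = l].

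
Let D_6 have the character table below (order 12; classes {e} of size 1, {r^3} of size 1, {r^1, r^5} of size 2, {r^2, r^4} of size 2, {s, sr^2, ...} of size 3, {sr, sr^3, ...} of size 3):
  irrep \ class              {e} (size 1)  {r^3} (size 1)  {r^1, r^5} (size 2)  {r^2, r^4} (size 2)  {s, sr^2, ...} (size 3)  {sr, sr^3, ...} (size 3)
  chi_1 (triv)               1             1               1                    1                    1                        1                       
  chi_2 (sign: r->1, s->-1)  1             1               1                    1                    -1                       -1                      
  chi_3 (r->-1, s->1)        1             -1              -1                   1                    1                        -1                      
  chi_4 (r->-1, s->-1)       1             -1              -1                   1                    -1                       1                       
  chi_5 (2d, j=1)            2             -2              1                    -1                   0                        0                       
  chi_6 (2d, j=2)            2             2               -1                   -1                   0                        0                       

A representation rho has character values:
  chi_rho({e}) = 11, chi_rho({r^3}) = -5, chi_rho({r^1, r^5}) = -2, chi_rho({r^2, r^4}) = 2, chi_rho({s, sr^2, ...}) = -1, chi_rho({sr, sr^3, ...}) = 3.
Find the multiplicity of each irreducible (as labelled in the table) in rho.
Multiplicities: chi_1: 1, chi_2: 0, chi_3: 1, chi_4: 3, chi_5: 2, chi_6: 1.

Proof sketch: Use <chi_rho, chi> = (1/|G|) sum_C |C| * chi_rho(C) * conj(chi(C)) with |G| = 12 for each irreducible chi in the table:
  <chi_rho, chi_1> = (1/12)[1*(11)*conj(1) + 1*(-5)*conj(1) + 2*(-2)*conj(1) + 2*(2)*conj(1) + 3*(-1)*conj(1) + 3*(3)*conj(1)]
      = (1/12)[(11) + (-5) + (-4) + (4) + (-3) + (9)] = 12/12 = 1
  <chi_rho, chi_2> = (1/12)[1*(11)*conj(1) + 1*(-5)*conj(1) + 2*(-2)*conj(1) + 2*(2)*conj(1) + 3*(-1)*conj(-1) + 3*(3)*conj(-1)]
      = (1/12)[(11) + (-5) + (-4) + (4) + (3) + (-9)] = 0/12 = 0
  <chi_rho, chi_3> = (1/12)[1*(11)*conj(1) + 1*(-5)*conj(-1) + 2*(-2)*conj(-1) + 2*(2)*conj(1) + 3*(-1)*conj(1) + 3*(3)*conj(-1)]
      = (1/12)[(11) + (5) + (4) + (4) + (-3) + (-9)] = 12/12 = 1
  <chi_rho, chi_4> = (1/12)[1*(11)*conj(1) + 1*(-5)*conj(-1) + 2*(-2)*conj(-1) + 2*(2)*conj(1) + 3*(-1)*conj(-1) + 3*(3)*conj(1)]
      = (1/12)[(11) + (5) + (4) + (4) + (3) + (9)] = 36/12 = 3
  <chi_rho, chi_5> = (1/12)[1*(11)*conj(2) + 1*(-5)*conj(-2) + 2*(-2)*conj(1) + 2*(2)*conj(-1) + 3*(-1)*conj(0) + 3*(3)*conj(0)]
      = (1/12)[(22) + (10) + (-4) + (-4) + (0) + (0)] = 24/12 = 2
  <chi_rho, chi_6> = (1/12)[1*(11)*conj(2) + 1*(-5)*conj(2) + 2*(-2)*conj(-1) + 2*(2)*conj(-1) + 3*(-1)*conj(0) + 3*(3)*conj(0)]
      = (1/12)[(22) + (-10) + (4) + (-4) + (0) + (0)] = 12/12 = 1
Dimension check: dim(rho) = sum (mult * dim) = 1*1 + 0*1 + 1*1 + 3*1 + 2*2 + 1*2 = 11 = chi_rho(e) = 11.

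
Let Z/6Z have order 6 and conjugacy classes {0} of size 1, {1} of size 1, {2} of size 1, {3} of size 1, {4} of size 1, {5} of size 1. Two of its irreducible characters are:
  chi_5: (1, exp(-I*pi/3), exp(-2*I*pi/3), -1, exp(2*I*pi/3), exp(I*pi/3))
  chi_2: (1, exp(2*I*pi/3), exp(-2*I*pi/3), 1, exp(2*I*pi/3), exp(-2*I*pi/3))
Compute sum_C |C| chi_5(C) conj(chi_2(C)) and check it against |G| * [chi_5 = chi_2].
Sum = 0; so <chi_5, chi_2> = 0 (distinct irreducibles are orthogonal).

Reasoning: Compute term by term over conjugacy classes (|C| * chi_5(C) * conj(chi_2(C))):
  1*(1)*conj(1) + 1*(exp(-I*pi/3))*conj(exp(2*I*pi/3)) + 1*(exp(-2*I*pi/3))*conj(exp(-2*I*pi/3)) + 1*(-1)*conj(1) + 1*(exp(2*I*pi/3))*conj(exp(2*I*pi/3)) + 1*(exp(I*pi/3))*conj(exp(-2*I*pi/3))
  = (1) + (-1) + (1) + (-1) + (1) + (-1)
  = 0.
(Exp terms are combined using exp(i*s)*conj(exp(i*t)) = exp(i*(s-t)), and sums of them are collapsed using the identity that for every m > 1 the m distinct m-th roots of unity sum to 0, e.g. 1 + exp(2*I*pi/3) + exp(-2*I*pi/3) = 0.)
Dividing by |G| = 6 gives 0/6 = 0, matching the row-orthogonality relation <chi_5, chi_2> = [chi_5 = chi_2].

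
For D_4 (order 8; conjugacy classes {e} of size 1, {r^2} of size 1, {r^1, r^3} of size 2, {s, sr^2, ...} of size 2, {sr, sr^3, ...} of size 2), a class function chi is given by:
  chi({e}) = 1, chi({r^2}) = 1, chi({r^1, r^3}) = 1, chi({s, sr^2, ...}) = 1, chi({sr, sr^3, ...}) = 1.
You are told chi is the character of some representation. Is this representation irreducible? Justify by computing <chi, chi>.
Irreducible: <chi, chi> = 1.

Explanation: <chi, chi> = (1/|G|) sum_C |C| * |chi(C)|^2 = (1/8)[1*|1|^2 + 1*|1|^2 + 2*|1|^2 + 2*|1|^2 + 2*|1|^2]
  = (1/8)[(1) + (1) + (2) + (2) + (2)] = 8/8 = 1.
A character is irreducible iff <chi, chi> = 1, so this representation is irreducible.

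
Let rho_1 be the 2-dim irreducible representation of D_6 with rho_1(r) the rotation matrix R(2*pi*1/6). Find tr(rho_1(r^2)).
chi_{rho_1}(r^2) = 2*cos(2*pi*1*2/6) = -1

Why: rho_1(r^2) is rotation by angle 2*pi*1*2/6, whose trace is 2*cos(2*pi*1*2/6) = -1.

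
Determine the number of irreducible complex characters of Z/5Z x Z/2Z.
10

Derivation: The number of irreducible complex representations of a finite group equals its number of conjugacy classes. Z/5Z x Z/2Z is abelian of order 10, so every element is its own conjugacy class: 10 classes, so Z/5Z x Z/2Z (order 10) has exactly 10 irreducible complex representations.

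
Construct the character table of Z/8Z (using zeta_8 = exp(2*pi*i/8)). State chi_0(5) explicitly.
Character table of Z/8Z (irreps indexed chi_0,...,chi_7 with chi_k(m) = zeta_8^(k*m), zeta_8 = exp(2*pi*i/8)):
  irrep \ class  {0} (size 1)  {1} (size 1)    {2} (size 1)  {3} (size 1)    {4} (size 1)  {5} (size 1)    {6} (size 1)  {7} (size 1)  
  chi_0          1             1               1             1               1             1               1             1             
  chi_1          1             exp(I*pi/4)     I             exp(3*I*pi/4)   -1            exp(-3*I*pi/4)  -I            exp(-I*pi/4)  
  chi_2          1             I               -1            -I              1             I               -1            -I            
  chi_3          1             exp(3*I*pi/4)   -I            exp(I*pi/4)     -1            exp(-I*pi/4)    I             exp(-3*I*pi/4)
  chi_4          1             -1              1             -1              1             -1              1             -1            
  chi_5          1             exp(-3*I*pi/4)  I             exp(-I*pi/4)    -1            exp(I*pi/4)     -I            exp(3*I*pi/4) 
  chi_6          1             -I              -1            I               1             -I              -1            I             
  chi_7          1             exp(-I*pi/4)    -I            exp(-3*I*pi/4)  -1            exp(3*I*pi/4)   I             exp(I*pi/4)   

Spot check: chi_0(5) = zeta_8^(0*5) = zeta_8^0 = 1.

Z/8Z is abelian, so all 8 irreducible complex representations are 1-dimensional. They are given by chi_k(m) = zeta_8^(k*m) for k = 0,...,7. Row orthogonality: sum_m chi_k(m) conj(chi_l(m)) = 8 * [k = l].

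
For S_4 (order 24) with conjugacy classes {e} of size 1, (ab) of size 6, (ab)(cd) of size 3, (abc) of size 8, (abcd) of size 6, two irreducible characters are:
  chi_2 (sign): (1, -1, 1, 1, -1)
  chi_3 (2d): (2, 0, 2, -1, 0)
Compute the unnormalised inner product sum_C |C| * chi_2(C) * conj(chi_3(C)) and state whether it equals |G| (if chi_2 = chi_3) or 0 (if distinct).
Sum = 0; so <chi_2, chi_3> = 0 (distinct irreducibles are orthogonal).

Derivation: Compute term by term over conjugacy classes (|C| * chi_2(C) * conj(chi_3(C))):
  1*(1)*conj(2) + 6*(-1)*conj(0) + 3*(1)*conj(2) + 8*(1)*conj(-1) + 6*(-1)*conj(0)
  = (2) + (0) + (6) + (-8) + (0)
  = 0.
Dividing by |G| = 24 gives 0/24 = 0, matching the row-orthogonality relation <chi_2, chi_3> = [chi_2 = chi_3].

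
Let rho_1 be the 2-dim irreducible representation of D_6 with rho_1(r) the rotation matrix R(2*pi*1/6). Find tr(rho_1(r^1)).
chi_{rho_1}(r^1) = 2*cos(2*pi*1*1/6) = 1

Details: rho_1(r^1) is rotation by angle 2*pi*1*1/6, whose trace is 2*cos(2*pi*1*1/6) = 1.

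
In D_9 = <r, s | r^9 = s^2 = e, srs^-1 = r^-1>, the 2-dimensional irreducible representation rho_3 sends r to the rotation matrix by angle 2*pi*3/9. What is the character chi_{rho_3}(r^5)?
chi_{rho_3}(r^5) = 2*cos(2*pi*3*5/9) = -1

Reasoning: rho_3(r^5) is rotation by angle 2*pi*3*5/9, whose trace is 2*cos(2*pi*3*5/9) = -1.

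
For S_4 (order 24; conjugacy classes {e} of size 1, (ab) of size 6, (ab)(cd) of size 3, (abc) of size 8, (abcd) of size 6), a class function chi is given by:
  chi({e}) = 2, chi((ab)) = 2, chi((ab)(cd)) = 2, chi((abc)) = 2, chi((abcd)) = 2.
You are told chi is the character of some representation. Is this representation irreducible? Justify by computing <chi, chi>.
Not irreducible (reducible): <chi, chi> = 4 > 1.

Derivation: <chi, chi> = (1/|G|) sum_C |C| * |chi(C)|^2 = (1/24)[1*|2|^2 + 6*|2|^2 + 3*|2|^2 + 8*|2|^2 + 6*|2|^2]
  = (1/24)[(4) + (24) + (12) + (32) + (24)] = 96/24 = 4.
A character is irreducible iff <chi, chi> = 1, so this representation is reducible.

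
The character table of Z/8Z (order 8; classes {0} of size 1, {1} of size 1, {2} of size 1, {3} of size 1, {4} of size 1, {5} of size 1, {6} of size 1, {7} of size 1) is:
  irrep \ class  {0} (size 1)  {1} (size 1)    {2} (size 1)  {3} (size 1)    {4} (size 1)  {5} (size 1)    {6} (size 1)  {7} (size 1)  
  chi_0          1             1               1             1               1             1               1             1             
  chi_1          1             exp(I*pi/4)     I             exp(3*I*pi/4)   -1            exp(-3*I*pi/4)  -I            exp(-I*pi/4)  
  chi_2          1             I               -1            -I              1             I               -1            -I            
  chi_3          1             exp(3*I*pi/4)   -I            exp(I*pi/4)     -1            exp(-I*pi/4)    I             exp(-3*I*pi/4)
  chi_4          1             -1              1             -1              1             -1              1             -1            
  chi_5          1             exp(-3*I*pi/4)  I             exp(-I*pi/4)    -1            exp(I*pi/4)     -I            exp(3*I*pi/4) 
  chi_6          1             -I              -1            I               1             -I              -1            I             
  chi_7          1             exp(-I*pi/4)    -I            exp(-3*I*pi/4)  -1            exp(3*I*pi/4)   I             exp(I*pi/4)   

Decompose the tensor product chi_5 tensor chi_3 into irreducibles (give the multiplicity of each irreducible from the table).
chi_5 tensor chi_3 = chi_0 (all other irreducibles have multiplicity 0).

Working: The character of a tensor product is the pointwise product (chi_5 * chi_3)(C) = chi_5(C) * chi_3(C):
  {0}: (1)*(1), {1}: (exp(-3*I*pi/4))*(exp(3*I*pi/4)), {2}: (I)*(-I), {3}: (exp(-I*pi/4))*(exp(I*pi/4)), {4}: (-1)*(-1), {5}: (exp(I*pi/4))*(exp(-I*pi/4)), {6}: (-I)*(I), {7}: (exp(3*I*pi/4))*(exp(-3*I*pi/4))
so (chi_5 * chi_3) takes values
  {0} -> 1, {1} -> 1, {2} -> 1, {3} -> 1, {4} -> 1, {5} -> 1, {6} -> 1, {7} -> 1.
Now take the inner product of this character with each irreducible chi from the table, <chi_5*chi_3, chi> = (1/8) sum_C |C| (chi_5*chi_3)(C) conj(chi(C)):
  <chi_5*chi_3, chi_0> = (1/8)[1*(1)*conj(1) + 1*(1)*conj(1) + 1*(1)*conj(1) + 1*(1)*conj(1) + 1*(1)*conj(1) + 1*(1)*conj(1) + 1*(1)*conj(1) + 1*(1)*conj(1)]
      = (1/8)[(1) + (1) + (1) + (1) + (1) + (1) + (1) + (1)] = 8/8 = 1
  <chi_5*chi_3, chi_1> = (1/8)[1*(1)*conj(1) + 1*(1)*conj(exp(I*pi/4)) + 1*(1)*conj(I) + 1*(1)*conj(exp(3*I*pi/4)) + 1*(1)*conj(-1) + 1*(1)*conj(exp(-3*I*pi/4)) + 1*(1)*conj(-I) + 1*(1)*conj(exp(-I*pi/4))]
      = (1/8)[(1) + (exp(-I*pi/4)) + (-I) + (exp(-3*I*pi/4)) + (-1) + (exp(3*I*pi/4)) + (I) + (exp(I*pi/4))] = 0/8 = 0
  <chi_5*chi_3, chi_2> = (1/8)[1*(1)*conj(1) + 1*(1)*conj(I) + 1*(1)*conj(-1) + 1*(1)*conj(-I) + 1*(1)*conj(1) + 1*(1)*conj(I) + 1*(1)*conj(-1) + 1*(1)*conj(-I)]
      = (1/8)[(1) + (-I) + (-1) + (I) + (1) + (-I) + (-1) + (I)] = 0/8 = 0
  <chi_5*chi_3, chi_3> = (1/8)[1*(1)*conj(1) + 1*(1)*conj(exp(3*I*pi/4)) + 1*(1)*conj(-I) + 1*(1)*conj(exp(I*pi/4)) + 1*(1)*conj(-1) + 1*(1)*conj(exp(-I*pi/4)) + 1*(1)*conj(I) + 1*(1)*conj(exp(-3*I*pi/4))]
      = (1/8)[(1) + (exp(-3*I*pi/4)) + (I) + (exp(-I*pi/4)) + (-1) + (exp(I*pi/4)) + (-I) + (exp(3*I*pi/4))] = 0/8 = 0
  <chi_5*chi_3, chi_4> = (1/8)[1*(1)*conj(1) + 1*(1)*conj(-1) + 1*(1)*conj(1) + 1*(1)*conj(-1) + 1*(1)*conj(1) + 1*(1)*conj(-1) + 1*(1)*conj(1) + 1*(1)*conj(-1)]
      = (1/8)[(1) + (-1) + (1) + (-1) + (1) + (-1) + (1) + (-1)] = 0/8 = 0
  <chi_5*chi_3, chi_5> = (1/8)[1*(1)*conj(1) + 1*(1)*conj(exp(-3*I*pi/4)) + 1*(1)*conj(I) + 1*(1)*conj(exp(-I*pi/4)) + 1*(1)*conj(-1) + 1*(1)*conj(exp(I*pi/4)) + 1*(1)*conj(-I) + 1*(1)*conj(exp(3*I*pi/4))]
      = (1/8)[(1) + (exp(3*I*pi/4)) + (-I) + (exp(I*pi/4)) + (-1) + (exp(-I*pi/4)) + (I) + (exp(-3*I*pi/4))] = 0/8 = 0
  <chi_5*chi_3, chi_6> = (1/8)[1*(1)*conj(1) + 1*(1)*conj(-I) + 1*(1)*conj(-1) + 1*(1)*conj(I) + 1*(1)*conj(1) + 1*(1)*conj(-I) + 1*(1)*conj(-1) + 1*(1)*conj(I)]
      = (1/8)[(1) + (I) + (-1) + (-I) + (1) + (I) + (-1) + (-I)] = 0/8 = 0
  <chi_5*chi_3, chi_7> = (1/8)[1*(1)*conj(1) + 1*(1)*conj(exp(-I*pi/4)) + 1*(1)*conj(-I) + 1*(1)*conj(exp(-3*I*pi/4)) + 1*(1)*conj(-1) + 1*(1)*conj(exp(3*I*pi/4)) + 1*(1)*conj(I) + 1*(1)*conj(exp(I*pi/4))]
      = (1/8)[(1) + (exp(I*pi/4)) + (I) + (exp(3*I*pi/4)) + (-1) + (exp(-3*I*pi/4)) + (-I) + (exp(-I*pi/4))] = 0/8 = 0
(Exp terms are combined using exp(i*s)*conj(exp(i*t)) = exp(i*(s-t)), and sums of them are collapsed using the identity that for every m > 1 the m distinct m-th roots of unity sum to 0, e.g. 1 + exp(2*I*pi/3) + exp(-2*I*pi/3) = 0.)
Hence the multiplicities are chi_0: 1. Dimension check: dim(chi_5)*dim(chi_3) = 1*1 = 1 and sum (mult * dim) = 1*1 = 1.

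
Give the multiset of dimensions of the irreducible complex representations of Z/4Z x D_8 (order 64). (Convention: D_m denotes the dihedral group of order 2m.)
Dimensions: 1, 1, 1, 1, 1, 1, 1, 1, 1, 1, 1, 1, 1, 1, 1, 1, 2, 2, 2, 2, 2, 2, 2, 2, 2, 2, 2, 2

Working: There are 28 irreducibles (= number of conjugacy classes). Their dimensions d_i satisfy sum d_i^2 = |G| = 64: 1 + 1 + 1 + 1 + 1 + 1 + 1 + 1 + 1 + 1 + 1 + 1 + 1 + 1 + 1 + 1 + 4 + 4 + 4 + 4 + 4 + 4 + 4 + 4 + 4 + 4 + 4 + 4 = 64. (For the product with Z/4Z: each of the 4 1-dim characters of Z/4Z tensors with each irrep of D_8, giving 4 copies of each D_8-dimension.)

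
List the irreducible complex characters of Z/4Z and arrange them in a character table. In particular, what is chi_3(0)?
Character table of Z/4Z (irreps indexed chi_0,...,chi_3 with chi_k(m) = zeta_4^(k*m), zeta_4 = exp(2*pi*i/4)):
  irrep \ class  {0} (size 1)  {1} (size 1)  {2} (size 1)  {3} (size 1)
  chi_0          1             1             1             1           
  chi_1          1             I             -1            -I          
  chi_2          1             -1            1             -1          
  chi_3          1             -I            -1            I           

Spot check: chi_3(0) = zeta_4^(3*0) = zeta_4^0 = 1.

Argument: Z/4Z is abelian, so all 4 irreducible complex representations are 1-dimensional. They are given by chi_k(m) = zeta_4^(k*m) for k = 0,...,3. Row orthogonality: sum_m chi_k(m) conj(chi_l(m)) = 4 * [k = l].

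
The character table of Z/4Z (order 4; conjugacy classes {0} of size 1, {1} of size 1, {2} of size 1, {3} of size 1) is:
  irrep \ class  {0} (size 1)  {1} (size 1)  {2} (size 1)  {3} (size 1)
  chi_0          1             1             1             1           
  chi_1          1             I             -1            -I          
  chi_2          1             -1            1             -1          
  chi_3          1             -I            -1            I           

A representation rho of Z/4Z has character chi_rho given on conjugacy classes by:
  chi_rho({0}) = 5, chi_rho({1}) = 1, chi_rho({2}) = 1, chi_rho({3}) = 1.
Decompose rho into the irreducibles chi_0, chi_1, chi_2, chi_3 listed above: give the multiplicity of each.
Multiplicities: chi_0: 2, chi_1: 1, chi_2: 1, chi_3: 1.

Solution. Use <chi_rho, chi> = (1/|G|) sum_C |C| * chi_rho(C) * conj(chi(C)) with |G| = 4 for each irreducible chi in the table:
  <chi_rho, chi_0> = (1/4)[1*(5)*conj(1) + 1*(1)*conj(1) + 1*(1)*conj(1) + 1*(1)*conj(1)]
      = (1/4)[(5) + (1) + (1) + (1)] = 8/4 = 2
  <chi_rho, chi_1> = (1/4)[1*(5)*conj(1) + 1*(1)*conj(I) + 1*(1)*conj(-1) + 1*(1)*conj(-I)]
      = (1/4)[(5) + (-I) + (-1) + (I)] = 4/4 = 1
  <chi_rho, chi_2> = (1/4)[1*(5)*conj(1) + 1*(1)*conj(-1) + 1*(1)*conj(1) + 1*(1)*conj(-1)]
      = (1/4)[(5) + (-1) + (1) + (-1)] = 4/4 = 1
  <chi_rho, chi_3> = (1/4)[1*(5)*conj(1) + 1*(1)*conj(-I) + 1*(1)*conj(-1) + 1*(1)*conj(I)]
      = (1/4)[(5) + (I) + (-1) + (-I)] = 4/4 = 1
(Exp terms are combined using exp(i*s)*conj(exp(i*t)) = exp(i*(s-t)), and sums of them are collapsed using the identity that for every m > 1 the m distinct m-th roots of unity sum to 0, e.g. 1 + exp(2*I*pi/3) + exp(-2*I*pi/3) = 0.)
Dimension check: dim(rho) = sum (mult * dim) = 2*1 + 1*1 + 1*1 + 1*1 = 5 = chi_rho(e) = 5.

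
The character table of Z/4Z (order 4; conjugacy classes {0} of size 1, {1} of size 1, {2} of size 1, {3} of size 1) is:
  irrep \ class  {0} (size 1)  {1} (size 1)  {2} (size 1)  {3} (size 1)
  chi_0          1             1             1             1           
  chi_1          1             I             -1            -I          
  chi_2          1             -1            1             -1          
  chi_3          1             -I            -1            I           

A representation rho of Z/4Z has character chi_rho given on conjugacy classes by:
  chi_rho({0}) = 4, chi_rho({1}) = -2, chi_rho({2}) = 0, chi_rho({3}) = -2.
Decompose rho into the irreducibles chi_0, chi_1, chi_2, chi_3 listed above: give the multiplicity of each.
Multiplicities: chi_0: 0, chi_1: 1, chi_2: 2, chi_3: 1.

Reasoning: Use <chi_rho, chi> = (1/|G|) sum_C |C| * chi_rho(C) * conj(chi(C)) with |G| = 4 for each irreducible chi in the table:
  <chi_rho, chi_0> = (1/4)[1*(4)*conj(1) + 1*(-2)*conj(1) + 1*(0)*conj(1) + 1*(-2)*conj(1)]
      = (1/4)[(4) + (-2) + (0) + (-2)] = 0/4 = 0
  <chi_rho, chi_1> = (1/4)[1*(4)*conj(1) + 1*(-2)*conj(I) + 1*(0)*conj(-1) + 1*(-2)*conj(-I)]
      = (1/4)[(4) + (2*I) + (0) + (-2*I)] = 4/4 = 1
  <chi_rho, chi_2> = (1/4)[1*(4)*conj(1) + 1*(-2)*conj(-1) + 1*(0)*conj(1) + 1*(-2)*conj(-1)]
      = (1/4)[(4) + (2) + (0) + (2)] = 8/4 = 2
  <chi_rho, chi_3> = (1/4)[1*(4)*conj(1) + 1*(-2)*conj(-I) + 1*(0)*conj(-1) + 1*(-2)*conj(I)]
      = (1/4)[(4) + (-2*I) + (0) + (2*I)] = 4/4 = 1
(Exp terms are combined using exp(i*s)*conj(exp(i*t)) = exp(i*(s-t)), and sums of them are collapsed using the identity that for every m > 1 the m distinct m-th roots of unity sum to 0, e.g. 1 + exp(2*I*pi/3) + exp(-2*I*pi/3) = 0.)
Dimension check: dim(rho) = sum (mult * dim) = 0*1 + 1*1 + 2*1 + 1*1 = 4 = chi_rho(e) = 4.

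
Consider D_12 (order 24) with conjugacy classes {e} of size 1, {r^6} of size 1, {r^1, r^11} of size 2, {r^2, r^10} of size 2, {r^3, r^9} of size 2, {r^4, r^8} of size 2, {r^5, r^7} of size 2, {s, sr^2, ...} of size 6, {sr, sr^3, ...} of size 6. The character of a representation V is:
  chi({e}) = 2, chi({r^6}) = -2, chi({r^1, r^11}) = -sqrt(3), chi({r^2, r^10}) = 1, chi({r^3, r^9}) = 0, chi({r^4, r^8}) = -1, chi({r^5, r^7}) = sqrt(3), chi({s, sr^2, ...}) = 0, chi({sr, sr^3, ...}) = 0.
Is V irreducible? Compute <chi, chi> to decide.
Irreducible: <chi, chi> = 1.

Working: <chi, chi> = (1/|G|) sum_C |C| * |chi(C)|^2 = (1/24)[1*|2|^2 + 1*|-2|^2 + 2*|-sqrt(3)|^2 + 2*|1|^2 + 2*|0|^2 + 2*|-1|^2 + 2*|sqrt(3)|^2 + 6*|0|^2 + 6*|0|^2]
  = (1/24)[(4) + (4) + (6) + (2) + (0) + (2) + (6) + (0) + (0)] = 24/24 = 1.
A character is irreducible iff <chi, chi> = 1, so this representation is irreducible.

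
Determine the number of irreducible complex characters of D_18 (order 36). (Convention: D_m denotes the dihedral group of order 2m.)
12

Explanation: The number of irreducible complex representations of a finite group equals its number of conjugacy classes. D_18 has 12 conjugacy classes (n/2 + 3 for n even), so D_18 (order 36) has exactly 12 irreducible complex representations.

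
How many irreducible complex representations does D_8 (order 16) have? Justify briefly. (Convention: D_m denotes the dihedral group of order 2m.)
7

Argument: The number of irreducible complex representations of a finite group equals its number of conjugacy classes. D_8 has 7 conjugacy classes (n/2 + 3 for n even), so D_8 (order 16) has exactly 7 irreducible complex representations.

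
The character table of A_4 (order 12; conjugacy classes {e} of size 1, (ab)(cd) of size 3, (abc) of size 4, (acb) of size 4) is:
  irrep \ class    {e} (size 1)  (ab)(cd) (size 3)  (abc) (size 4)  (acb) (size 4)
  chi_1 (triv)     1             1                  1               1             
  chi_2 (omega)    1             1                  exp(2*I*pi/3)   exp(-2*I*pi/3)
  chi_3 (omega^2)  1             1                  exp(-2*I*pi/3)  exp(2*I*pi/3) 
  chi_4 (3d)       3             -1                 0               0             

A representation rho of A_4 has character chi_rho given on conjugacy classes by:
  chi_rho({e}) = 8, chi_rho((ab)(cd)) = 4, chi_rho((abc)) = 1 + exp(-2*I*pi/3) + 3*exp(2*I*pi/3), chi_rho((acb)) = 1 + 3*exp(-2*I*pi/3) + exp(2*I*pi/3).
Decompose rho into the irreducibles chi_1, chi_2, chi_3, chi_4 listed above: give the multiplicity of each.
Multiplicities: chi_1: 1, chi_2: 3, chi_3: 1, chi_4: 1.

Justification: Use <chi_rho, chi> = (1/|G|) sum_C |C| * chi_rho(C) * conj(chi(C)) with |G| = 12 for each irreducible chi in the table:
  <chi_rho, chi_1> = (1/12)[1*(8)*conj(1) + 3*(4)*conj(1) + 4*(1 + exp(-2*I*pi/3) + 3*exp(2*I*pi/3))*conj(1) + 4*(1 + 3*exp(-2*I*pi/3) + exp(2*I*pi/3))*conj(1)]
      = (1/12)[(8) + (12) + (4 + 4*exp(-2*I*pi/3) + 12*exp(2*I*pi/3)) + (4 + 12*exp(-2*I*pi/3) + 4*exp(2*I*pi/3))] = 12/12 = 1
  <chi_rho, chi_2> = (1/12)[1*(8)*conj(1) + 3*(4)*conj(1) + 4*(1 + exp(-2*I*pi/3) + 3*exp(2*I*pi/3))*conj(exp(2*I*pi/3)) + 4*(1 + 3*exp(-2*I*pi/3) + exp(2*I*pi/3))*conj(exp(-2*I*pi/3))]
      = (1/12)[(8) + (12) + (8) + (8)] = 36/12 = 3
  <chi_rho, chi_3> = (1/12)[1*(8)*conj(1) + 3*(4)*conj(1) + 4*(1 + exp(-2*I*pi/3) + 3*exp(2*I*pi/3))*conj(exp(-2*I*pi/3)) + 4*(1 + 3*exp(-2*I*pi/3) + exp(2*I*pi/3))*conj(exp(2*I*pi/3))]
      = (1/12)[(8) + (12) + (4 + 12*exp(-2*I*pi/3) + 4*exp(2*I*pi/3)) + (4 + 4*exp(-2*I*pi/3) + 12*exp(2*I*pi/3))] = 12/12 = 1
  <chi_rho, chi_4> = (1/12)[1*(8)*conj(3) + 3*(4)*conj(-1) + 4*(1 + exp(-2*I*pi/3) + 3*exp(2*I*pi/3))*conj(0) + 4*(1 + 3*exp(-2*I*pi/3) + exp(2*I*pi/3))*conj(0)]
      = (1/12)[(24) + (-12) + (0) + (0)] = 12/12 = 1
(Exp terms are combined using exp(i*s)*conj(exp(i*t)) = exp(i*(s-t)), and sums of them are collapsed using the identity that for every m > 1 the m distinct m-th roots of unity sum to 0, e.g. 1 + exp(2*I*pi/3) + exp(-2*I*pi/3) = 0.)
Dimension check: dim(rho) = sum (mult * dim) = 1*1 + 3*1 + 1*1 + 1*3 = 8 = chi_rho(e) = 8.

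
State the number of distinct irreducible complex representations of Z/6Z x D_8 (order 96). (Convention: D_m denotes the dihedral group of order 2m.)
42

Argument: The number of irreducible complex representations of a finite group equals its number of conjugacy classes. For a direct product, #classes(G x H) = #classes(G) * #classes(H). Z/6Z has 6 classes (abelian), D_8 has 7 classes, so 6 * 7 = 42, so Z/6Z x D_8 (order 96) has exactly 42 irreducible complex representations.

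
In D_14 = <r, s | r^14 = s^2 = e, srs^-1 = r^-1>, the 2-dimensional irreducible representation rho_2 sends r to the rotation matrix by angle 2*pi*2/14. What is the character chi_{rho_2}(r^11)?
chi_{rho_2}(r^11) = 2*cos(2*pi*2*11/14) = -2*cos(pi/7)

Justification: rho_2(r^11) is rotation by angle 2*pi*2*11/14, whose trace is 2*cos(2*pi*2*11/14) = -2*cos(pi/7).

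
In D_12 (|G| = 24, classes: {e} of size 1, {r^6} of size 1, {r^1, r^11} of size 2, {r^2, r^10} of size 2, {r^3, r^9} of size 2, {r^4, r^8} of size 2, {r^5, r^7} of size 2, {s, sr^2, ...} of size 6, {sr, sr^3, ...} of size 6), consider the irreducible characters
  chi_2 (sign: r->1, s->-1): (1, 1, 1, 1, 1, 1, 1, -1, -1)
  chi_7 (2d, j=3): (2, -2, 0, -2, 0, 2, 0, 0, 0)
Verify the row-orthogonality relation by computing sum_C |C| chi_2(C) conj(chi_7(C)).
Sum = 0; so <chi_2, chi_7> = 0 (distinct irreducibles are orthogonal).

Argument: Compute term by term over conjugacy classes (|C| * chi_2(C) * conj(chi_7(C))):
  1*(1)*conj(2) + 1*(1)*conj(-2) + 2*(1)*conj(0) + 2*(1)*conj(-2) + 2*(1)*conj(0) + 2*(1)*conj(2) + 2*(1)*conj(0) + 6*(-1)*conj(0) + 6*(-1)*conj(0)
  = (2) + (-2) + (0) + (-4) + (0) + (4) + (0) + (0) + (0)
  = 0.
Dividing by |G| = 24 gives 0/24 = 0, matching the row-orthogonality relation <chi_2, chi_7> = [chi_2 = chi_7].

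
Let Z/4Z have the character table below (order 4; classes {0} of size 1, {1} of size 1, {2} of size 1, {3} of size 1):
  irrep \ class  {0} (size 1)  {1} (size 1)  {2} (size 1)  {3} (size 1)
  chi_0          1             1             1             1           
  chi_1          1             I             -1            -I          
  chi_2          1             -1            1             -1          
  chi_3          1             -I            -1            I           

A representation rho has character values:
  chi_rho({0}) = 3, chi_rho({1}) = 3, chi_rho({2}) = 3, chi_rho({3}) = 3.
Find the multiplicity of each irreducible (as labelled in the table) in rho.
Multiplicities: chi_0: 3, chi_1: 0, chi_2: 0, chi_3: 0.

Details: Use <chi_rho, chi> = (1/|G|) sum_C |C| * chi_rho(C) * conj(chi(C)) with |G| = 4 for each irreducible chi in the table:
  <chi_rho, chi_0> = (1/4)[1*(3)*conj(1) + 1*(3)*conj(1) + 1*(3)*conj(1) + 1*(3)*conj(1)]
      = (1/4)[(3) + (3) + (3) + (3)] = 12/4 = 3
  <chi_rho, chi_1> = (1/4)[1*(3)*conj(1) + 1*(3)*conj(I) + 1*(3)*conj(-1) + 1*(3)*conj(-I)]
      = (1/4)[(3) + (-3*I) + (-3) + (3*I)] = 0/4 = 0
  <chi_rho, chi_2> = (1/4)[1*(3)*conj(1) + 1*(3)*conj(-1) + 1*(3)*conj(1) + 1*(3)*conj(-1)]
      = (1/4)[(3) + (-3) + (3) + (-3)] = 0/4 = 0
  <chi_rho, chi_3> = (1/4)[1*(3)*conj(1) + 1*(3)*conj(-I) + 1*(3)*conj(-1) + 1*(3)*conj(I)]
      = (1/4)[(3) + (3*I) + (-3) + (-3*I)] = 0/4 = 0
(Exp terms are combined using exp(i*s)*conj(exp(i*t)) = exp(i*(s-t)), and sums of them are collapsed using the identity that for every m > 1 the m distinct m-th roots of unity sum to 0, e.g. 1 + exp(2*I*pi/3) + exp(-2*I*pi/3) = 0.)
Dimension check: dim(rho) = sum (mult * dim) = 3*1 + 0*1 + 0*1 + 0*1 = 3 = chi_rho(e) = 3.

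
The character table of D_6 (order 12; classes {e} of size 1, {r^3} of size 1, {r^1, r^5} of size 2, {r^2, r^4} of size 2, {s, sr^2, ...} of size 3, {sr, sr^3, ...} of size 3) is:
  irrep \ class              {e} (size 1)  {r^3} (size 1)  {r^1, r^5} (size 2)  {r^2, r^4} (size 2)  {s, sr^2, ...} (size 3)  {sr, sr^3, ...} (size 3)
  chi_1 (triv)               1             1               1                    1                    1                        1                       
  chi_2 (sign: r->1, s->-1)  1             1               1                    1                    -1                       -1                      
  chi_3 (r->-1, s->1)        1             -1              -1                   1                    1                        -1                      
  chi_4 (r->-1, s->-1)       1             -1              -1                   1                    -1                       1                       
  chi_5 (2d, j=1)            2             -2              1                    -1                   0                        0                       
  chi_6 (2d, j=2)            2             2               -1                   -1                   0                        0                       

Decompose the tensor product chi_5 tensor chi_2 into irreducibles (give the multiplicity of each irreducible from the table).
chi_5 tensor chi_2 = chi_5 (all other irreducibles have multiplicity 0).

The character of a tensor product is the pointwise product (chi_5 * chi_2)(C) = chi_5(C) * chi_2(C):
  {e}: (2)*(1), {r^3}: (-2)*(1), {r^1, r^5}: (1)*(1), {r^2, r^4}: (-1)*(1), {s, sr^2, ...}: (0)*(-1), {sr, sr^3, ...}: (0)*(-1)
so (chi_5 * chi_2) takes values
  {e} -> 2, {r^3} -> -2, {r^1, r^5} -> 1, {r^2, r^4} -> -1, {s, sr^2, ...} -> 0, {sr, sr^3, ...} -> 0.
Now take the inner product of this character with each irreducible chi from the table, <chi_5*chi_2, chi> = (1/12) sum_C |C| (chi_5*chi_2)(C) conj(chi(C)):
  <chi_5*chi_2, chi_1> = (1/12)[1*(2)*conj(1) + 1*(-2)*conj(1) + 2*(1)*conj(1) + 2*(-1)*conj(1) + 3*(0)*conj(1) + 3*(0)*conj(1)]
      = (1/12)[(2) + (-2) + (2) + (-2) + (0) + (0)] = 0/12 = 0
  <chi_5*chi_2, chi_2> = (1/12)[1*(2)*conj(1) + 1*(-2)*conj(1) + 2*(1)*conj(1) + 2*(-1)*conj(1) + 3*(0)*conj(-1) + 3*(0)*conj(-1)]
      = (1/12)[(2) + (-2) + (2) + (-2) + (0) + (0)] = 0/12 = 0
  <chi_5*chi_2, chi_3> = (1/12)[1*(2)*conj(1) + 1*(-2)*conj(-1) + 2*(1)*conj(-1) + 2*(-1)*conj(1) + 3*(0)*conj(1) + 3*(0)*conj(-1)]
      = (1/12)[(2) + (2) + (-2) + (-2) + (0) + (0)] = 0/12 = 0
  <chi_5*chi_2, chi_4> = (1/12)[1*(2)*conj(1) + 1*(-2)*conj(-1) + 2*(1)*conj(-1) + 2*(-1)*conj(1) + 3*(0)*conj(-1) + 3*(0)*conj(1)]
      = (1/12)[(2) + (2) + (-2) + (-2) + (0) + (0)] = 0/12 = 0
  <chi_5*chi_2, chi_5> = (1/12)[1*(2)*conj(2) + 1*(-2)*conj(-2) + 2*(1)*conj(1) + 2*(-1)*conj(-1) + 3*(0)*conj(0) + 3*(0)*conj(0)]
      = (1/12)[(4) + (4) + (2) + (2) + (0) + (0)] = 12/12 = 1
  <chi_5*chi_2, chi_6> = (1/12)[1*(2)*conj(2) + 1*(-2)*conj(2) + 2*(1)*conj(-1) + 2*(-1)*conj(-1) + 3*(0)*conj(0) + 3*(0)*conj(0)]
      = (1/12)[(4) + (-4) + (-2) + (2) + (0) + (0)] = 0/12 = 0
Hence the multiplicities are chi_5: 1. Dimension check: dim(chi_5)*dim(chi_2) = 2*1 = 2 and sum (mult * dim) = 1*2 = 2.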